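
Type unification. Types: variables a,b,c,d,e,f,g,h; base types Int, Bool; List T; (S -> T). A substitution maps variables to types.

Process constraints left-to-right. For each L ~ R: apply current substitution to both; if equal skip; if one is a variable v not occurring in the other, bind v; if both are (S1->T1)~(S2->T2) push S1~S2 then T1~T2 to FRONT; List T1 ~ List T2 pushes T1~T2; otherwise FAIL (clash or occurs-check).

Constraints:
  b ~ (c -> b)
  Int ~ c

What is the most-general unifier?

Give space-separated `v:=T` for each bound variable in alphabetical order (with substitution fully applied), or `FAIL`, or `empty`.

step 1: unify b ~ (c -> b)  [subst: {-} | 1 pending]
  occurs-check fail: b in (c -> b)

Answer: FAIL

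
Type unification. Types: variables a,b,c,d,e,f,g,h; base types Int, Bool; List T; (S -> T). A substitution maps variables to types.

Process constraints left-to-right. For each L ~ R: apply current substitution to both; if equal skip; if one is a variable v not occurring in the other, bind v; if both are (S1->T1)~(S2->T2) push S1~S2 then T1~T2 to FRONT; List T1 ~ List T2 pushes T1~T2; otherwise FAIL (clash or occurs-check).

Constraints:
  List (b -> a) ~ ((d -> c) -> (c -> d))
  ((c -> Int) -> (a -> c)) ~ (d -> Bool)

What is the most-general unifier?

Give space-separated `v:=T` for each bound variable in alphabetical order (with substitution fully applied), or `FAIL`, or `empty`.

Answer: FAIL

Derivation:
step 1: unify List (b -> a) ~ ((d -> c) -> (c -> d))  [subst: {-} | 1 pending]
  clash: List (b -> a) vs ((d -> c) -> (c -> d))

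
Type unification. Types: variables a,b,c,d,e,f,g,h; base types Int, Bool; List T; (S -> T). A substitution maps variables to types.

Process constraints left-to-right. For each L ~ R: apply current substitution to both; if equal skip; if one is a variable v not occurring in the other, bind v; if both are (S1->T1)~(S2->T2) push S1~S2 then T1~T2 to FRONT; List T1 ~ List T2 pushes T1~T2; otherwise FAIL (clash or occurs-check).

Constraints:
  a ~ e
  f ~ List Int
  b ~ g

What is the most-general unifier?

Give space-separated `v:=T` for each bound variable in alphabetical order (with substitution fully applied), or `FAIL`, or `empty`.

Answer: a:=e b:=g f:=List Int

Derivation:
step 1: unify a ~ e  [subst: {-} | 2 pending]
  bind a := e
step 2: unify f ~ List Int  [subst: {a:=e} | 1 pending]
  bind f := List Int
step 3: unify b ~ g  [subst: {a:=e, f:=List Int} | 0 pending]
  bind b := g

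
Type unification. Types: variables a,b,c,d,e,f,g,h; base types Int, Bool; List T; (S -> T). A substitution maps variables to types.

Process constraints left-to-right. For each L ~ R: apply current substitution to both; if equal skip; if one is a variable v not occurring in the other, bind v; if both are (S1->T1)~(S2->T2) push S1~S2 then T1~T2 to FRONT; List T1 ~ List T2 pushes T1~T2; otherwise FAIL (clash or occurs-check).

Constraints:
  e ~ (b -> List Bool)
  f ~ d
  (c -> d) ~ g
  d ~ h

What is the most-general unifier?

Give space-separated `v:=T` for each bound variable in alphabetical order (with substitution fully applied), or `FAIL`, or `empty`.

step 1: unify e ~ (b -> List Bool)  [subst: {-} | 3 pending]
  bind e := (b -> List Bool)
step 2: unify f ~ d  [subst: {e:=(b -> List Bool)} | 2 pending]
  bind f := d
step 3: unify (c -> d) ~ g  [subst: {e:=(b -> List Bool), f:=d} | 1 pending]
  bind g := (c -> d)
step 4: unify d ~ h  [subst: {e:=(b -> List Bool), f:=d, g:=(c -> d)} | 0 pending]
  bind d := h

Answer: d:=h e:=(b -> List Bool) f:=h g:=(c -> h)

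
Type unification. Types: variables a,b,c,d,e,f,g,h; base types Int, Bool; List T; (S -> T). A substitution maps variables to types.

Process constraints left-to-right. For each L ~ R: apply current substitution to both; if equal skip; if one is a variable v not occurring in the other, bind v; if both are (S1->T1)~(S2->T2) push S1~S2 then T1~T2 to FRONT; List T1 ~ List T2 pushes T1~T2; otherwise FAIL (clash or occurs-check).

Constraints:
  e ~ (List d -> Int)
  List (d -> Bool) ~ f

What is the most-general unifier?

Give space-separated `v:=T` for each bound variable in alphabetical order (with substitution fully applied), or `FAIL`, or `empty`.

step 1: unify e ~ (List d -> Int)  [subst: {-} | 1 pending]
  bind e := (List d -> Int)
step 2: unify List (d -> Bool) ~ f  [subst: {e:=(List d -> Int)} | 0 pending]
  bind f := List (d -> Bool)

Answer: e:=(List d -> Int) f:=List (d -> Bool)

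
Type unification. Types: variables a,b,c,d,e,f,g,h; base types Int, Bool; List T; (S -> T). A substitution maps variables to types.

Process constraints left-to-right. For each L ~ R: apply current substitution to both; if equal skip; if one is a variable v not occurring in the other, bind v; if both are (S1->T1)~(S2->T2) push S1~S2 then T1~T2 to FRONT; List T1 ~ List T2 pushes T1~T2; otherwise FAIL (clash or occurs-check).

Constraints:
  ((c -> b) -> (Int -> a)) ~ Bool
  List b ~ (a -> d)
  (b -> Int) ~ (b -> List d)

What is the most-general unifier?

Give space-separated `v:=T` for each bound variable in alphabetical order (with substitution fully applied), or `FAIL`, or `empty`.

step 1: unify ((c -> b) -> (Int -> a)) ~ Bool  [subst: {-} | 2 pending]
  clash: ((c -> b) -> (Int -> a)) vs Bool

Answer: FAIL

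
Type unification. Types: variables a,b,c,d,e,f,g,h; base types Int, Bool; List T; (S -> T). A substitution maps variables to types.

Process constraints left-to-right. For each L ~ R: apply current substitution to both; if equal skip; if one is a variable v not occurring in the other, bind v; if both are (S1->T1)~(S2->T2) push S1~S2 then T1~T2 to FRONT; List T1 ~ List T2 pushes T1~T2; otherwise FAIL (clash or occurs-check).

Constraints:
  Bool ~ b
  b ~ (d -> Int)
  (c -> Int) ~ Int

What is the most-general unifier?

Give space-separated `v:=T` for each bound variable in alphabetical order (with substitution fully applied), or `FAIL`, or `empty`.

step 1: unify Bool ~ b  [subst: {-} | 2 pending]
  bind b := Bool
step 2: unify Bool ~ (d -> Int)  [subst: {b:=Bool} | 1 pending]
  clash: Bool vs (d -> Int)

Answer: FAIL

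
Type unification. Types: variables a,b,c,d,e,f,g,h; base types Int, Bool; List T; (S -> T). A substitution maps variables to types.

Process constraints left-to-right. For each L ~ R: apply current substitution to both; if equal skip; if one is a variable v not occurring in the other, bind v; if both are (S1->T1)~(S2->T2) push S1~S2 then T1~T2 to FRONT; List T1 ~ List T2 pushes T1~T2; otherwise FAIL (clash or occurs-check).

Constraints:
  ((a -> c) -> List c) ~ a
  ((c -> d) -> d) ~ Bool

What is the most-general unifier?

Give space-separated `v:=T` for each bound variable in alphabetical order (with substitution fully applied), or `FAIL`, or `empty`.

Answer: FAIL

Derivation:
step 1: unify ((a -> c) -> List c) ~ a  [subst: {-} | 1 pending]
  occurs-check fail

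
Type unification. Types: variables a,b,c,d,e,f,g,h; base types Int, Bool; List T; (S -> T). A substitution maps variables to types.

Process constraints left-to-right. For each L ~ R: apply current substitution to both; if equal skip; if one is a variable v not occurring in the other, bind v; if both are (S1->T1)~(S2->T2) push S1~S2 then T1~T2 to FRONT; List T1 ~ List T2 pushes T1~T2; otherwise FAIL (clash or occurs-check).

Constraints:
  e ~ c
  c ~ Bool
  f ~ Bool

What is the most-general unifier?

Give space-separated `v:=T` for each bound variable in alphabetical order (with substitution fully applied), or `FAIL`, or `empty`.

step 1: unify e ~ c  [subst: {-} | 2 pending]
  bind e := c
step 2: unify c ~ Bool  [subst: {e:=c} | 1 pending]
  bind c := Bool
step 3: unify f ~ Bool  [subst: {e:=c, c:=Bool} | 0 pending]
  bind f := Bool

Answer: c:=Bool e:=Bool f:=Bool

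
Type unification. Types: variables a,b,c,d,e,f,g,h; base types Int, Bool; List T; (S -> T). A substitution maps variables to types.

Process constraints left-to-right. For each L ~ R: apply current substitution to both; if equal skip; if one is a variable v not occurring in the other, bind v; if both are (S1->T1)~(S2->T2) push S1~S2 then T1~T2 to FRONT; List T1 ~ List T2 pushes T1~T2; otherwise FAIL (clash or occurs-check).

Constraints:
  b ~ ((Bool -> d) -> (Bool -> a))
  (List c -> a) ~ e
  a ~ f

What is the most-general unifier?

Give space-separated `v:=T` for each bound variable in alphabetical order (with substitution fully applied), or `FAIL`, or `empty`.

step 1: unify b ~ ((Bool -> d) -> (Bool -> a))  [subst: {-} | 2 pending]
  bind b := ((Bool -> d) -> (Bool -> a))
step 2: unify (List c -> a) ~ e  [subst: {b:=((Bool -> d) -> (Bool -> a))} | 1 pending]
  bind e := (List c -> a)
step 3: unify a ~ f  [subst: {b:=((Bool -> d) -> (Bool -> a)), e:=(List c -> a)} | 0 pending]
  bind a := f

Answer: a:=f b:=((Bool -> d) -> (Bool -> f)) e:=(List c -> f)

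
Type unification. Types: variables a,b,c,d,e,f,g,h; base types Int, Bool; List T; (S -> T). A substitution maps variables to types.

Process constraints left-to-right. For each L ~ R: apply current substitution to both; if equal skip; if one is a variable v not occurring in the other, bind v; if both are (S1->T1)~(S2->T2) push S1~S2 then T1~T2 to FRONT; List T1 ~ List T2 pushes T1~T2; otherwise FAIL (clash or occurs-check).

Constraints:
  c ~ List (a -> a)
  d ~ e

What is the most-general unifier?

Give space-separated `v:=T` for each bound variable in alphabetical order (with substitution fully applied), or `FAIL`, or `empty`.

step 1: unify c ~ List (a -> a)  [subst: {-} | 1 pending]
  bind c := List (a -> a)
step 2: unify d ~ e  [subst: {c:=List (a -> a)} | 0 pending]
  bind d := e

Answer: c:=List (a -> a) d:=e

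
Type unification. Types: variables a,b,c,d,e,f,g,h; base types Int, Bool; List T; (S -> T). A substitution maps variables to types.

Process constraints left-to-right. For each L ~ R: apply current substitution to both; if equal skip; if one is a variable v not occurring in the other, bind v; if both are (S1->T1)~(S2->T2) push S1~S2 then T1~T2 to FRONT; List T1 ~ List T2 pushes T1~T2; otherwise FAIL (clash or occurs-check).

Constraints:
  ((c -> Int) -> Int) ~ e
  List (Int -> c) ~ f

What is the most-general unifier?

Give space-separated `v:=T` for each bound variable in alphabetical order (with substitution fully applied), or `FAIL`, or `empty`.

Answer: e:=((c -> Int) -> Int) f:=List (Int -> c)

Derivation:
step 1: unify ((c -> Int) -> Int) ~ e  [subst: {-} | 1 pending]
  bind e := ((c -> Int) -> Int)
step 2: unify List (Int -> c) ~ f  [subst: {e:=((c -> Int) -> Int)} | 0 pending]
  bind f := List (Int -> c)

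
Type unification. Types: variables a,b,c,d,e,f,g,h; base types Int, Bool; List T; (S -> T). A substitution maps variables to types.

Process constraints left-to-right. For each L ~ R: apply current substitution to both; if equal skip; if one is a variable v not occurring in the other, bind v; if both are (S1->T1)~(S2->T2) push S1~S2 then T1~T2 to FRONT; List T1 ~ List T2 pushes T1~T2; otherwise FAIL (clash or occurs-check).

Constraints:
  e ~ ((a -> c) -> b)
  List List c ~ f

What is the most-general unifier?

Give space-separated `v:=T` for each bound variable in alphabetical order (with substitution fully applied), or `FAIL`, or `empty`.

step 1: unify e ~ ((a -> c) -> b)  [subst: {-} | 1 pending]
  bind e := ((a -> c) -> b)
step 2: unify List List c ~ f  [subst: {e:=((a -> c) -> b)} | 0 pending]
  bind f := List List c

Answer: e:=((a -> c) -> b) f:=List List c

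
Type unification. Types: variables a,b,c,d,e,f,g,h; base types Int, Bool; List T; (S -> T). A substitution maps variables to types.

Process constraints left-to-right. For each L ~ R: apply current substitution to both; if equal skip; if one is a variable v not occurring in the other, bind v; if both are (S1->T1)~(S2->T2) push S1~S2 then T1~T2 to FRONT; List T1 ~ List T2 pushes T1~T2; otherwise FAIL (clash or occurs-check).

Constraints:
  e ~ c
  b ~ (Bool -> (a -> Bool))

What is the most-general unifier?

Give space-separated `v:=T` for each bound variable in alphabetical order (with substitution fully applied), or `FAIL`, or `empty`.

step 1: unify e ~ c  [subst: {-} | 1 pending]
  bind e := c
step 2: unify b ~ (Bool -> (a -> Bool))  [subst: {e:=c} | 0 pending]
  bind b := (Bool -> (a -> Bool))

Answer: b:=(Bool -> (a -> Bool)) e:=c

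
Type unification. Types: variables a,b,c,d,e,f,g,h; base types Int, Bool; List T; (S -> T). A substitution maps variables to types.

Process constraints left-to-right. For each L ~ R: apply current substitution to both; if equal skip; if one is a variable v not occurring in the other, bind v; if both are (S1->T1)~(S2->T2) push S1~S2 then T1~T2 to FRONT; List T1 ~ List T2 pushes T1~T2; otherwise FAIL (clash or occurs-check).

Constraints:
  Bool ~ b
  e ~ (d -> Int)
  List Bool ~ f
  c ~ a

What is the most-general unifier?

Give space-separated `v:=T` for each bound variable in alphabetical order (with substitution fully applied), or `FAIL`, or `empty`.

step 1: unify Bool ~ b  [subst: {-} | 3 pending]
  bind b := Bool
step 2: unify e ~ (d -> Int)  [subst: {b:=Bool} | 2 pending]
  bind e := (d -> Int)
step 3: unify List Bool ~ f  [subst: {b:=Bool, e:=(d -> Int)} | 1 pending]
  bind f := List Bool
step 4: unify c ~ a  [subst: {b:=Bool, e:=(d -> Int), f:=List Bool} | 0 pending]
  bind c := a

Answer: b:=Bool c:=a e:=(d -> Int) f:=List Bool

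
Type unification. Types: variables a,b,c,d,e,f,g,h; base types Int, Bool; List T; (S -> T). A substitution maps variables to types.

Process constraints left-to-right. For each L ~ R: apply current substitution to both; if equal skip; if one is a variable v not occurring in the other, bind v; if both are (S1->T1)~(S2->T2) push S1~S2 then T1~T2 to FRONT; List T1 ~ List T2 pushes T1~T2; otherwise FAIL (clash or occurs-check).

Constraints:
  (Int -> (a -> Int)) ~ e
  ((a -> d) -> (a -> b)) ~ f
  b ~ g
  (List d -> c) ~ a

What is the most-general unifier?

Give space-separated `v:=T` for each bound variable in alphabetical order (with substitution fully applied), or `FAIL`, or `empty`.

step 1: unify (Int -> (a -> Int)) ~ e  [subst: {-} | 3 pending]
  bind e := (Int -> (a -> Int))
step 2: unify ((a -> d) -> (a -> b)) ~ f  [subst: {e:=(Int -> (a -> Int))} | 2 pending]
  bind f := ((a -> d) -> (a -> b))
step 3: unify b ~ g  [subst: {e:=(Int -> (a -> Int)), f:=((a -> d) -> (a -> b))} | 1 pending]
  bind b := g
step 4: unify (List d -> c) ~ a  [subst: {e:=(Int -> (a -> Int)), f:=((a -> d) -> (a -> b)), b:=g} | 0 pending]
  bind a := (List d -> c)

Answer: a:=(List d -> c) b:=g e:=(Int -> ((List d -> c) -> Int)) f:=(((List d -> c) -> d) -> ((List d -> c) -> g))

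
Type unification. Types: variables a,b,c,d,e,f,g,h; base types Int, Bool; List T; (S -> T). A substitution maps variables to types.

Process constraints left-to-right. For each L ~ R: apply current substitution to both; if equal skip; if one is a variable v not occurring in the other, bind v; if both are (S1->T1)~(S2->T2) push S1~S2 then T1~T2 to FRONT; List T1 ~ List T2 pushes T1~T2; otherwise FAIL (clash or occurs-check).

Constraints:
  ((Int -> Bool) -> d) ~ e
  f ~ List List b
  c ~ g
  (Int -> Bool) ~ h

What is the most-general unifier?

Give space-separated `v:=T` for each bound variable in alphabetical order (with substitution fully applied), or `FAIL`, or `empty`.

step 1: unify ((Int -> Bool) -> d) ~ e  [subst: {-} | 3 pending]
  bind e := ((Int -> Bool) -> d)
step 2: unify f ~ List List b  [subst: {e:=((Int -> Bool) -> d)} | 2 pending]
  bind f := List List b
step 3: unify c ~ g  [subst: {e:=((Int -> Bool) -> d), f:=List List b} | 1 pending]
  bind c := g
step 4: unify (Int -> Bool) ~ h  [subst: {e:=((Int -> Bool) -> d), f:=List List b, c:=g} | 0 pending]
  bind h := (Int -> Bool)

Answer: c:=g e:=((Int -> Bool) -> d) f:=List List b h:=(Int -> Bool)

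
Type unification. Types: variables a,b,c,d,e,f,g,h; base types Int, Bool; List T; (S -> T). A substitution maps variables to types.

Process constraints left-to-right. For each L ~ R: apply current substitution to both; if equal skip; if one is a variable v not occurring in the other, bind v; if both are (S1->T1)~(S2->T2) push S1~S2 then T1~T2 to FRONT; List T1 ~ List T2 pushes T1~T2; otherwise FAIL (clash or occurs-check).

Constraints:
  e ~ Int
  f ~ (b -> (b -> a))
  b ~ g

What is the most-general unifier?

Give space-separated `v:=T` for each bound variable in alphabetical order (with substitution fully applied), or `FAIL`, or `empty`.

Answer: b:=g e:=Int f:=(g -> (g -> a))

Derivation:
step 1: unify e ~ Int  [subst: {-} | 2 pending]
  bind e := Int
step 2: unify f ~ (b -> (b -> a))  [subst: {e:=Int} | 1 pending]
  bind f := (b -> (b -> a))
step 3: unify b ~ g  [subst: {e:=Int, f:=(b -> (b -> a))} | 0 pending]
  bind b := g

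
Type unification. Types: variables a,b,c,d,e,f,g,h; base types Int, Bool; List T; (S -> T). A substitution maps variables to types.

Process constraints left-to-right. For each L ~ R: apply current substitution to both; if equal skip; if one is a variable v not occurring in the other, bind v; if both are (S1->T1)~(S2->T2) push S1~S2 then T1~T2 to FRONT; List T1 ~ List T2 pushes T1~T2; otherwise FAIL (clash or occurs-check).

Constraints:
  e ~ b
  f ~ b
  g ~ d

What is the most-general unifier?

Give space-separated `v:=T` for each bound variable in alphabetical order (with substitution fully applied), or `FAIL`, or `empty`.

step 1: unify e ~ b  [subst: {-} | 2 pending]
  bind e := b
step 2: unify f ~ b  [subst: {e:=b} | 1 pending]
  bind f := b
step 3: unify g ~ d  [subst: {e:=b, f:=b} | 0 pending]
  bind g := d

Answer: e:=b f:=b g:=d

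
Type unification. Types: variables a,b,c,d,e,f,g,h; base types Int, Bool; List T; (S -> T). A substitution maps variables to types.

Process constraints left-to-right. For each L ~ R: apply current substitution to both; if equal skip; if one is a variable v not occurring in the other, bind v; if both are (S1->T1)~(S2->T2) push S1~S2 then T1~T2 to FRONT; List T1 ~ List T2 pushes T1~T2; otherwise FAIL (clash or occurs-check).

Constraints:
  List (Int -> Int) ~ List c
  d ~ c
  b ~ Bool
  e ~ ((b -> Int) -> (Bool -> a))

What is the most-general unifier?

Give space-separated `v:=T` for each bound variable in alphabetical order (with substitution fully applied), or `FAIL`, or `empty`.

Answer: b:=Bool c:=(Int -> Int) d:=(Int -> Int) e:=((Bool -> Int) -> (Bool -> a))

Derivation:
step 1: unify List (Int -> Int) ~ List c  [subst: {-} | 3 pending]
  -> decompose List: push (Int -> Int)~c
step 2: unify (Int -> Int) ~ c  [subst: {-} | 3 pending]
  bind c := (Int -> Int)
step 3: unify d ~ (Int -> Int)  [subst: {c:=(Int -> Int)} | 2 pending]
  bind d := (Int -> Int)
step 4: unify b ~ Bool  [subst: {c:=(Int -> Int), d:=(Int -> Int)} | 1 pending]
  bind b := Bool
step 5: unify e ~ ((Bool -> Int) -> (Bool -> a))  [subst: {c:=(Int -> Int), d:=(Int -> Int), b:=Bool} | 0 pending]
  bind e := ((Bool -> Int) -> (Bool -> a))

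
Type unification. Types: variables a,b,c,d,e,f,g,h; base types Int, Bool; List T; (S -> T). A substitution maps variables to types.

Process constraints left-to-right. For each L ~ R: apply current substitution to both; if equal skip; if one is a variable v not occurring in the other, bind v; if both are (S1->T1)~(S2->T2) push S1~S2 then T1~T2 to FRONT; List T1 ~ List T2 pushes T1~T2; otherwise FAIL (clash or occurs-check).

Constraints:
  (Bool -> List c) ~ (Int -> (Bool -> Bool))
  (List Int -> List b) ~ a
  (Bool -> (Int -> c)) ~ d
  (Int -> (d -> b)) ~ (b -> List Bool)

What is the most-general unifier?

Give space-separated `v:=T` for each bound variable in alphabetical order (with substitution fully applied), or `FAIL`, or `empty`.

step 1: unify (Bool -> List c) ~ (Int -> (Bool -> Bool))  [subst: {-} | 3 pending]
  -> decompose arrow: push Bool~Int, List c~(Bool -> Bool)
step 2: unify Bool ~ Int  [subst: {-} | 4 pending]
  clash: Bool vs Int

Answer: FAIL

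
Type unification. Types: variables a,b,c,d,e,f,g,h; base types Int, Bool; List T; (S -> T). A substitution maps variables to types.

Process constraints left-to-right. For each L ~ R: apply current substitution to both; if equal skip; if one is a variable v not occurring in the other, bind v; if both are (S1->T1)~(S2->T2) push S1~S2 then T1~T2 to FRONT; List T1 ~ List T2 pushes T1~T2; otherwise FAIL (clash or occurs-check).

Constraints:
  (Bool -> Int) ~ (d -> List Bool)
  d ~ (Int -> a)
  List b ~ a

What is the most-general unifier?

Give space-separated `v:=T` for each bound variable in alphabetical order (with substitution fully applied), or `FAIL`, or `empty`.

step 1: unify (Bool -> Int) ~ (d -> List Bool)  [subst: {-} | 2 pending]
  -> decompose arrow: push Bool~d, Int~List Bool
step 2: unify Bool ~ d  [subst: {-} | 3 pending]
  bind d := Bool
step 3: unify Int ~ List Bool  [subst: {d:=Bool} | 2 pending]
  clash: Int vs List Bool

Answer: FAIL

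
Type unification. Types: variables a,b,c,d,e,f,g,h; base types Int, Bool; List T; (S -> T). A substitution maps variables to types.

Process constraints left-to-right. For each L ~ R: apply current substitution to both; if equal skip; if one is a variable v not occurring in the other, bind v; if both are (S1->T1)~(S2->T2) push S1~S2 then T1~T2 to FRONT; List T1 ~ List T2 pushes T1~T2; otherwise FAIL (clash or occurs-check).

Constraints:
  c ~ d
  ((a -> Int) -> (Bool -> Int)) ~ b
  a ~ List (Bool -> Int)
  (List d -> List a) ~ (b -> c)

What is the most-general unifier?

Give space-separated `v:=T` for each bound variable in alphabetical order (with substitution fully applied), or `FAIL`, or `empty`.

Answer: FAIL

Derivation:
step 1: unify c ~ d  [subst: {-} | 3 pending]
  bind c := d
step 2: unify ((a -> Int) -> (Bool -> Int)) ~ b  [subst: {c:=d} | 2 pending]
  bind b := ((a -> Int) -> (Bool -> Int))
step 3: unify a ~ List (Bool -> Int)  [subst: {c:=d, b:=((a -> Int) -> (Bool -> Int))} | 1 pending]
  bind a := List (Bool -> Int)
step 4: unify (List d -> List List (Bool -> Int)) ~ (((List (Bool -> Int) -> Int) -> (Bool -> Int)) -> d)  [subst: {c:=d, b:=((a -> Int) -> (Bool -> Int)), a:=List (Bool -> Int)} | 0 pending]
  -> decompose arrow: push List d~((List (Bool -> Int) -> Int) -> (Bool -> Int)), List List (Bool -> Int)~d
step 5: unify List d ~ ((List (Bool -> Int) -> Int) -> (Bool -> Int))  [subst: {c:=d, b:=((a -> Int) -> (Bool -> Int)), a:=List (Bool -> Int)} | 1 pending]
  clash: List d vs ((List (Bool -> Int) -> Int) -> (Bool -> Int))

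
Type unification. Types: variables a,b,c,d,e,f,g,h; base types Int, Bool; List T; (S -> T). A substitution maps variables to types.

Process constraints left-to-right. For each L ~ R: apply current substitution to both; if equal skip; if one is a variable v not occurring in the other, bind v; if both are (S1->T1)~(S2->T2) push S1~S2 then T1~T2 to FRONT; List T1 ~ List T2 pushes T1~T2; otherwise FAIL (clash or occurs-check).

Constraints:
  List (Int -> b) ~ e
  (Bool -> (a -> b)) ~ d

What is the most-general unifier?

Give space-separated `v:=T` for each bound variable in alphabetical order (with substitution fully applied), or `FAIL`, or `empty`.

step 1: unify List (Int -> b) ~ e  [subst: {-} | 1 pending]
  bind e := List (Int -> b)
step 2: unify (Bool -> (a -> b)) ~ d  [subst: {e:=List (Int -> b)} | 0 pending]
  bind d := (Bool -> (a -> b))

Answer: d:=(Bool -> (a -> b)) e:=List (Int -> b)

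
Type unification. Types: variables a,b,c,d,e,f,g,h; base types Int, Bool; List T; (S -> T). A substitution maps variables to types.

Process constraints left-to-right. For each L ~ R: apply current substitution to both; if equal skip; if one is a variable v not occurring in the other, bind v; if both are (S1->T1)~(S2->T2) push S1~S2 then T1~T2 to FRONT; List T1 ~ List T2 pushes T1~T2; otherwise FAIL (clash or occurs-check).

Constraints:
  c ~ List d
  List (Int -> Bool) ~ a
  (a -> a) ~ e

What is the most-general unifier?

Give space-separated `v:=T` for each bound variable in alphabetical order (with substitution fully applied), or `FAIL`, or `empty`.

Answer: a:=List (Int -> Bool) c:=List d e:=(List (Int -> Bool) -> List (Int -> Bool))

Derivation:
step 1: unify c ~ List d  [subst: {-} | 2 pending]
  bind c := List d
step 2: unify List (Int -> Bool) ~ a  [subst: {c:=List d} | 1 pending]
  bind a := List (Int -> Bool)
step 3: unify (List (Int -> Bool) -> List (Int -> Bool)) ~ e  [subst: {c:=List d, a:=List (Int -> Bool)} | 0 pending]
  bind e := (List (Int -> Bool) -> List (Int -> Bool))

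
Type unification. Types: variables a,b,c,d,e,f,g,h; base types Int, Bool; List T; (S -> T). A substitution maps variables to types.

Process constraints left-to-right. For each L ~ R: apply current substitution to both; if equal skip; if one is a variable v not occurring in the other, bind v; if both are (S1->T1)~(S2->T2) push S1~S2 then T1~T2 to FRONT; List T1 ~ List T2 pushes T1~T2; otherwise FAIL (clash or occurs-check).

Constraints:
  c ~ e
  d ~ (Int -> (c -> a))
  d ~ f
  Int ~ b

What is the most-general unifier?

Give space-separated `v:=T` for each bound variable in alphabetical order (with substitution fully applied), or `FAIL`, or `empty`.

Answer: b:=Int c:=e d:=(Int -> (e -> a)) f:=(Int -> (e -> a))

Derivation:
step 1: unify c ~ e  [subst: {-} | 3 pending]
  bind c := e
step 2: unify d ~ (Int -> (e -> a))  [subst: {c:=e} | 2 pending]
  bind d := (Int -> (e -> a))
step 3: unify (Int -> (e -> a)) ~ f  [subst: {c:=e, d:=(Int -> (e -> a))} | 1 pending]
  bind f := (Int -> (e -> a))
step 4: unify Int ~ b  [subst: {c:=e, d:=(Int -> (e -> a)), f:=(Int -> (e -> a))} | 0 pending]
  bind b := Int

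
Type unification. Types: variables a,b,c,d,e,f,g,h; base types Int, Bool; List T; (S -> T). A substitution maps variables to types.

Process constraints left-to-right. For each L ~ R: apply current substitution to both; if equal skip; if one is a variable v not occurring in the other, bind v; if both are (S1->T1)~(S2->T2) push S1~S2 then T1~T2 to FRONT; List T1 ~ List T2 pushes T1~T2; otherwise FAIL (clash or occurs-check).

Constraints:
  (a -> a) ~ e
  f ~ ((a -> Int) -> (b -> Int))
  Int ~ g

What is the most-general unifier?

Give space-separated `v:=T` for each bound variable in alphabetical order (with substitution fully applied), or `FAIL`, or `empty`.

Answer: e:=(a -> a) f:=((a -> Int) -> (b -> Int)) g:=Int

Derivation:
step 1: unify (a -> a) ~ e  [subst: {-} | 2 pending]
  bind e := (a -> a)
step 2: unify f ~ ((a -> Int) -> (b -> Int))  [subst: {e:=(a -> a)} | 1 pending]
  bind f := ((a -> Int) -> (b -> Int))
step 3: unify Int ~ g  [subst: {e:=(a -> a), f:=((a -> Int) -> (b -> Int))} | 0 pending]
  bind g := Int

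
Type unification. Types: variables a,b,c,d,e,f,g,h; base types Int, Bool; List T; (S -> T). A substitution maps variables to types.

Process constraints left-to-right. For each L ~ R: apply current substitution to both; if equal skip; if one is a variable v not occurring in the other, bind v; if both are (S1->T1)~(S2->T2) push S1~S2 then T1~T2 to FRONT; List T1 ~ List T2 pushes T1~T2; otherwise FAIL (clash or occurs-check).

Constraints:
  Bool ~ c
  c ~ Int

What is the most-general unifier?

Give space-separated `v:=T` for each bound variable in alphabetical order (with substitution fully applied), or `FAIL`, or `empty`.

Answer: FAIL

Derivation:
step 1: unify Bool ~ c  [subst: {-} | 1 pending]
  bind c := Bool
step 2: unify Bool ~ Int  [subst: {c:=Bool} | 0 pending]
  clash: Bool vs Int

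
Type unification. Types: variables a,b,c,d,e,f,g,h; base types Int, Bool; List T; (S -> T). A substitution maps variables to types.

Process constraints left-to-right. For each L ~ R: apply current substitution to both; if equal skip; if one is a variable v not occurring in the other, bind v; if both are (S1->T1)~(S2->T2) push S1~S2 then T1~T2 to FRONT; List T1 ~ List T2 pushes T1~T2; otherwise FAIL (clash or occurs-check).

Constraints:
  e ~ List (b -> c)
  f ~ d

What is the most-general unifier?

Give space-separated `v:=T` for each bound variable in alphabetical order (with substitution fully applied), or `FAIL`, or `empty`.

Answer: e:=List (b -> c) f:=d

Derivation:
step 1: unify e ~ List (b -> c)  [subst: {-} | 1 pending]
  bind e := List (b -> c)
step 2: unify f ~ d  [subst: {e:=List (b -> c)} | 0 pending]
  bind f := d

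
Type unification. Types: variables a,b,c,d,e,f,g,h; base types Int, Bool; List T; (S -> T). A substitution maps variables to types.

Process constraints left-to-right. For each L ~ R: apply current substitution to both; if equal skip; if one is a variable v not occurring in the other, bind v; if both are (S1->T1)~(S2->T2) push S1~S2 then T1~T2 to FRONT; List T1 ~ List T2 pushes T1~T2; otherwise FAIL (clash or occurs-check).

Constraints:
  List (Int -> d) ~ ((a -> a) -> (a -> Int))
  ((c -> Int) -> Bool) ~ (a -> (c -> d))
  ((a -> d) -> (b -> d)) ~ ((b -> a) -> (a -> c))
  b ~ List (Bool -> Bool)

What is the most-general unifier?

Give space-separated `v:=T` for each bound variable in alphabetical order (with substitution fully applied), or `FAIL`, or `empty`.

Answer: FAIL

Derivation:
step 1: unify List (Int -> d) ~ ((a -> a) -> (a -> Int))  [subst: {-} | 3 pending]
  clash: List (Int -> d) vs ((a -> a) -> (a -> Int))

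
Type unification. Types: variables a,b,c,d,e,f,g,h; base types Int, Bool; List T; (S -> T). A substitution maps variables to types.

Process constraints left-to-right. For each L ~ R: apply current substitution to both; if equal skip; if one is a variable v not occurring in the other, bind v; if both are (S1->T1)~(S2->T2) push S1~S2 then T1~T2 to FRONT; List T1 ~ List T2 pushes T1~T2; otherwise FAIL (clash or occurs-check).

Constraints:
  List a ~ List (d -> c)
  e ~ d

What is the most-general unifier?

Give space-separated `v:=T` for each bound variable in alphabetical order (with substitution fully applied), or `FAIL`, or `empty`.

step 1: unify List a ~ List (d -> c)  [subst: {-} | 1 pending]
  -> decompose List: push a~(d -> c)
step 2: unify a ~ (d -> c)  [subst: {-} | 1 pending]
  bind a := (d -> c)
step 3: unify e ~ d  [subst: {a:=(d -> c)} | 0 pending]
  bind e := d

Answer: a:=(d -> c) e:=d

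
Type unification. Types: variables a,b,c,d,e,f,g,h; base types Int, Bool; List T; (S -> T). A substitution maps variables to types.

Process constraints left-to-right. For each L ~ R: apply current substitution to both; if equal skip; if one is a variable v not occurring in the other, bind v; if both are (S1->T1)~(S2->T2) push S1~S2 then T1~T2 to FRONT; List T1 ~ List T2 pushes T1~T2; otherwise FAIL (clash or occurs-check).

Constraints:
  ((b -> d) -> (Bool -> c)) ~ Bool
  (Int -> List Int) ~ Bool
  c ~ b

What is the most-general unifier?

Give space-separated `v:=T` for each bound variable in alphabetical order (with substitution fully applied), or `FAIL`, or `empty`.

Answer: FAIL

Derivation:
step 1: unify ((b -> d) -> (Bool -> c)) ~ Bool  [subst: {-} | 2 pending]
  clash: ((b -> d) -> (Bool -> c)) vs Bool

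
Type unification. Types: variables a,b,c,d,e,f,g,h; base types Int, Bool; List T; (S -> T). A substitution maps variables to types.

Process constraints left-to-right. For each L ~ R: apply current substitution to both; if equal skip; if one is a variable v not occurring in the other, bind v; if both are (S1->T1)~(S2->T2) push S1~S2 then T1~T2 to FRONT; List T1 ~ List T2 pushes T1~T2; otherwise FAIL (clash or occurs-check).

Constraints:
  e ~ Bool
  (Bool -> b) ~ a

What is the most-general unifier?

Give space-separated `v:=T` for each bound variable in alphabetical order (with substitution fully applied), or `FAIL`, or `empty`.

Answer: a:=(Bool -> b) e:=Bool

Derivation:
step 1: unify e ~ Bool  [subst: {-} | 1 pending]
  bind e := Bool
step 2: unify (Bool -> b) ~ a  [subst: {e:=Bool} | 0 pending]
  bind a := (Bool -> b)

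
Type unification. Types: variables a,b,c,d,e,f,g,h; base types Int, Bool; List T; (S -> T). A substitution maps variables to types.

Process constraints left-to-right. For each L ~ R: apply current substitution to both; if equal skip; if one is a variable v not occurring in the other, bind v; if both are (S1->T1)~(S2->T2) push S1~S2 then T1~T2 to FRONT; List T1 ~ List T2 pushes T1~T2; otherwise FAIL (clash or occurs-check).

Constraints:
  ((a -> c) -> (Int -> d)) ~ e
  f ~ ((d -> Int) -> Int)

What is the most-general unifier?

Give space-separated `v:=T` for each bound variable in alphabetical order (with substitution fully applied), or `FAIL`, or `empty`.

Answer: e:=((a -> c) -> (Int -> d)) f:=((d -> Int) -> Int)

Derivation:
step 1: unify ((a -> c) -> (Int -> d)) ~ e  [subst: {-} | 1 pending]
  bind e := ((a -> c) -> (Int -> d))
step 2: unify f ~ ((d -> Int) -> Int)  [subst: {e:=((a -> c) -> (Int -> d))} | 0 pending]
  bind f := ((d -> Int) -> Int)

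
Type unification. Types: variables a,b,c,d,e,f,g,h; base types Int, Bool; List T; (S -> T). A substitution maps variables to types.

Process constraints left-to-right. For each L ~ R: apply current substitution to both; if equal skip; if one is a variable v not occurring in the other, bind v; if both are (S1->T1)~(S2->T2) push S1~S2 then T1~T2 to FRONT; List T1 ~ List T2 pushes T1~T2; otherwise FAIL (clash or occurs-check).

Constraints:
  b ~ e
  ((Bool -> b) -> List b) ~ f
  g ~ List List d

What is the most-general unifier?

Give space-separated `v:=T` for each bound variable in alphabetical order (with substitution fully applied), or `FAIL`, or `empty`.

step 1: unify b ~ e  [subst: {-} | 2 pending]
  bind b := e
step 2: unify ((Bool -> e) -> List e) ~ f  [subst: {b:=e} | 1 pending]
  bind f := ((Bool -> e) -> List e)
step 3: unify g ~ List List d  [subst: {b:=e, f:=((Bool -> e) -> List e)} | 0 pending]
  bind g := List List d

Answer: b:=e f:=((Bool -> e) -> List e) g:=List List d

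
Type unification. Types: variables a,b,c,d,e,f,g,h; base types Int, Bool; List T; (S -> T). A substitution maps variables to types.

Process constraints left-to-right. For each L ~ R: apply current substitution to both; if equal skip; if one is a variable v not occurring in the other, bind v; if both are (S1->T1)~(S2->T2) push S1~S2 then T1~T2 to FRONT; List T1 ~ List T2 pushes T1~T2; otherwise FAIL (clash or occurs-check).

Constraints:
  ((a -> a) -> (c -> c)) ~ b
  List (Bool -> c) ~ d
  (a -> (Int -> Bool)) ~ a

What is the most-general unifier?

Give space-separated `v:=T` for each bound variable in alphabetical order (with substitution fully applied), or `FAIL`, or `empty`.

step 1: unify ((a -> a) -> (c -> c)) ~ b  [subst: {-} | 2 pending]
  bind b := ((a -> a) -> (c -> c))
step 2: unify List (Bool -> c) ~ d  [subst: {b:=((a -> a) -> (c -> c))} | 1 pending]
  bind d := List (Bool -> c)
step 3: unify (a -> (Int -> Bool)) ~ a  [subst: {b:=((a -> a) -> (c -> c)), d:=List (Bool -> c)} | 0 pending]
  occurs-check fail

Answer: FAIL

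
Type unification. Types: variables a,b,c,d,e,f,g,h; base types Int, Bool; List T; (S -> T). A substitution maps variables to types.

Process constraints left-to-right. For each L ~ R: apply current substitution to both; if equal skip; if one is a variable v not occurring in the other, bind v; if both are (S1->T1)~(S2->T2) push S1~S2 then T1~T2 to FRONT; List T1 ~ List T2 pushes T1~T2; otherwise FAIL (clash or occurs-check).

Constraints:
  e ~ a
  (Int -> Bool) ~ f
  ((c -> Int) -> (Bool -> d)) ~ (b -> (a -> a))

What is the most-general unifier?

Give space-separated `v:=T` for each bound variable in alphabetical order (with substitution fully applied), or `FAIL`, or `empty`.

Answer: a:=Bool b:=(c -> Int) d:=Bool e:=Bool f:=(Int -> Bool)

Derivation:
step 1: unify e ~ a  [subst: {-} | 2 pending]
  bind e := a
step 2: unify (Int -> Bool) ~ f  [subst: {e:=a} | 1 pending]
  bind f := (Int -> Bool)
step 3: unify ((c -> Int) -> (Bool -> d)) ~ (b -> (a -> a))  [subst: {e:=a, f:=(Int -> Bool)} | 0 pending]
  -> decompose arrow: push (c -> Int)~b, (Bool -> d)~(a -> a)
step 4: unify (c -> Int) ~ b  [subst: {e:=a, f:=(Int -> Bool)} | 1 pending]
  bind b := (c -> Int)
step 5: unify (Bool -> d) ~ (a -> a)  [subst: {e:=a, f:=(Int -> Bool), b:=(c -> Int)} | 0 pending]
  -> decompose arrow: push Bool~a, d~a
step 6: unify Bool ~ a  [subst: {e:=a, f:=(Int -> Bool), b:=(c -> Int)} | 1 pending]
  bind a := Bool
step 7: unify d ~ Bool  [subst: {e:=a, f:=(Int -> Bool), b:=(c -> Int), a:=Bool} | 0 pending]
  bind d := Bool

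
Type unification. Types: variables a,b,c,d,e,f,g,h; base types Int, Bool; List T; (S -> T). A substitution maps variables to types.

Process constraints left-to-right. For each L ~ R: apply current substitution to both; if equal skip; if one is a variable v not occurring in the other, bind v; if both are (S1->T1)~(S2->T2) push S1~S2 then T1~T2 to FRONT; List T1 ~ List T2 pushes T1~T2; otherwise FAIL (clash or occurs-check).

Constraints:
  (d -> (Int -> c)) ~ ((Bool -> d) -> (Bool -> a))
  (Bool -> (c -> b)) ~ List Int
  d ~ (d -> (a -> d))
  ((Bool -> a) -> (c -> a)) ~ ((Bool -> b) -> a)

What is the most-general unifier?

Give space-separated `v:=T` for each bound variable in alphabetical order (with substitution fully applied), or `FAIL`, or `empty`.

Answer: FAIL

Derivation:
step 1: unify (d -> (Int -> c)) ~ ((Bool -> d) -> (Bool -> a))  [subst: {-} | 3 pending]
  -> decompose arrow: push d~(Bool -> d), (Int -> c)~(Bool -> a)
step 2: unify d ~ (Bool -> d)  [subst: {-} | 4 pending]
  occurs-check fail: d in (Bool -> d)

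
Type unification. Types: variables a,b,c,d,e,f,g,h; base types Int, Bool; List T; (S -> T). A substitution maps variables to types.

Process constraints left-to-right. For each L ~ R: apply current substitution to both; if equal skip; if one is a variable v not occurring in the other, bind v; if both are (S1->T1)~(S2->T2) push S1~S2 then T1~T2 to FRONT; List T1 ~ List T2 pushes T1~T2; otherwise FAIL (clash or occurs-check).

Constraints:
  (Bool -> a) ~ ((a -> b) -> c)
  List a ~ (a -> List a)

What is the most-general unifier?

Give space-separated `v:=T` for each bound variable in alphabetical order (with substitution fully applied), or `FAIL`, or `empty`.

Answer: FAIL

Derivation:
step 1: unify (Bool -> a) ~ ((a -> b) -> c)  [subst: {-} | 1 pending]
  -> decompose arrow: push Bool~(a -> b), a~c
step 2: unify Bool ~ (a -> b)  [subst: {-} | 2 pending]
  clash: Bool vs (a -> b)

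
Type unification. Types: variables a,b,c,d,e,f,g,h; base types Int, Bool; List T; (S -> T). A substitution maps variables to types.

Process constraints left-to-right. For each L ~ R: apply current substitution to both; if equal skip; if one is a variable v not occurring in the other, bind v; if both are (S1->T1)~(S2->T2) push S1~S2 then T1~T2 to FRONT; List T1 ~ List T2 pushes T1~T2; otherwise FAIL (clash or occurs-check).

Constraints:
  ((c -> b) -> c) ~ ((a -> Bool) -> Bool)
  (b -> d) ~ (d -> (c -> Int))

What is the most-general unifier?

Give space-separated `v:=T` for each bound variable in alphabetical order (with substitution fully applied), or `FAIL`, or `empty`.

step 1: unify ((c -> b) -> c) ~ ((a -> Bool) -> Bool)  [subst: {-} | 1 pending]
  -> decompose arrow: push (c -> b)~(a -> Bool), c~Bool
step 2: unify (c -> b) ~ (a -> Bool)  [subst: {-} | 2 pending]
  -> decompose arrow: push c~a, b~Bool
step 3: unify c ~ a  [subst: {-} | 3 pending]
  bind c := a
step 4: unify b ~ Bool  [subst: {c:=a} | 2 pending]
  bind b := Bool
step 5: unify a ~ Bool  [subst: {c:=a, b:=Bool} | 1 pending]
  bind a := Bool
step 6: unify (Bool -> d) ~ (d -> (Bool -> Int))  [subst: {c:=a, b:=Bool, a:=Bool} | 0 pending]
  -> decompose arrow: push Bool~d, d~(Bool -> Int)
step 7: unify Bool ~ d  [subst: {c:=a, b:=Bool, a:=Bool} | 1 pending]
  bind d := Bool
step 8: unify Bool ~ (Bool -> Int)  [subst: {c:=a, b:=Bool, a:=Bool, d:=Bool} | 0 pending]
  clash: Bool vs (Bool -> Int)

Answer: FAIL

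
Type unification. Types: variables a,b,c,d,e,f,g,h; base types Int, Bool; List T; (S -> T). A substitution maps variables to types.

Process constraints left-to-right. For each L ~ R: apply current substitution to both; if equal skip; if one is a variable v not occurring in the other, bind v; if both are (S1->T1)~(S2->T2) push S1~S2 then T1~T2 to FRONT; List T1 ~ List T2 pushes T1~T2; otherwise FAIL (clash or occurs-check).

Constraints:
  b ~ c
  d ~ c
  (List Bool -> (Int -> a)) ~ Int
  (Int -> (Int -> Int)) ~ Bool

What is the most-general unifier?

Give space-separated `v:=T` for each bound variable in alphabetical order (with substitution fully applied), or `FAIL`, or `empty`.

Answer: FAIL

Derivation:
step 1: unify b ~ c  [subst: {-} | 3 pending]
  bind b := c
step 2: unify d ~ c  [subst: {b:=c} | 2 pending]
  bind d := c
step 3: unify (List Bool -> (Int -> a)) ~ Int  [subst: {b:=c, d:=c} | 1 pending]
  clash: (List Bool -> (Int -> a)) vs Int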